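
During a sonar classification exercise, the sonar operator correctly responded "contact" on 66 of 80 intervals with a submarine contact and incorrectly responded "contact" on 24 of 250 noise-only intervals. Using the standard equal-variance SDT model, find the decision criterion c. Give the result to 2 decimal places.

H = 66/80 = 0.8250
FA = 24/250 = 0.0960
z(H) = z(0.8250) = 0.9346
z(FA) = z(0.0960) = -1.3047
c = −½·[z(H) + z(FA)] = −0.5 × (0.9346 + (-1.3047)) = 0.18505

c = 0.19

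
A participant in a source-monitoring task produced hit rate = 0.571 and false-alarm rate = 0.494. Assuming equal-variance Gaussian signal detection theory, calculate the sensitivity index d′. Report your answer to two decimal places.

d′ = 0.19

Φ⁻¹(0.571) = 0.179, Φ⁻¹(0.494) = -0.015
d' = z(H) − z(FA) = 0.179 − (-0.015) = 0.194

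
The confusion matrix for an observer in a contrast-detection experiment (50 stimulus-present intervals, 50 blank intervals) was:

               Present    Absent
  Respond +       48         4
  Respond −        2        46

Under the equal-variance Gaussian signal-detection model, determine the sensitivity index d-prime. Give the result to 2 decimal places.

d-prime = 3.16

H = 48/50 = 0.9600
FA = 4/50 = 0.0800
z(H) = 1.751
z(FA) = -1.405
d' = z(H) − z(FA) = 1.751 − (-1.405) = 3.156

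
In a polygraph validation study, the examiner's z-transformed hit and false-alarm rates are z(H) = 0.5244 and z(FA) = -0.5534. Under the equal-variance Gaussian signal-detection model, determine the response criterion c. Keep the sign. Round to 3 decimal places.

c = 0.015

c = −½·[z(H) + z(FA)] = −½·(0.5244 + (-0.5534)) = 0.0145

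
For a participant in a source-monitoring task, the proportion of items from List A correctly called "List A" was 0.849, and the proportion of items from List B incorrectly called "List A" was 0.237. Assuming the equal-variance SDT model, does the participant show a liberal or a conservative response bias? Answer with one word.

liberal

z(H) = 1.032, z(FA) = -0.716
c = −½·(z(H) + z(FA)) = -0.158
c < 0 → liberal criterion (biased toward responding “yes”).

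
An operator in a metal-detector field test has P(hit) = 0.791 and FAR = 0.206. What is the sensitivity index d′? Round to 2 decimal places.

Φ⁻¹(0.791) = 0.8099, Φ⁻¹(0.206) = -0.8204
d' = z(H) − z(FA) = 0.8099 − (-0.8204) = 1.6303

d′ = 1.63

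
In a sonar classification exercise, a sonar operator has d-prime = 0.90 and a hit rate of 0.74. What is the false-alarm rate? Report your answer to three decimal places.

z(hit rate) = z(0.74) = 0.6433
z(FA) = z(H) − d' = 0.6433 − 0.90 = -0.2567
false-alarm rate = Φ(-0.2567) = 0.3987

false-alarm rate = 0.399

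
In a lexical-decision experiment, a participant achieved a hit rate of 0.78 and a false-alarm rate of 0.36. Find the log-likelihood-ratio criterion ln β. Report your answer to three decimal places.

Φ⁻¹(H) = Φ⁻¹(0.78) = 0.7722
Φ⁻¹(FA) = Φ⁻¹(0.36) = -0.3585
ln β = −½·[z(H)² − z(FA)²] = −0.5 × (0.5963 − 0.1285) = -0.2339

ln β = -0.234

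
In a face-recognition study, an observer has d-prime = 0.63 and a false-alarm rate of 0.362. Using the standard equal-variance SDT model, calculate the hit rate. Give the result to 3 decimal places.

z(false-alarm rate) = z(0.362) = -0.3531
z(H) = z(FA) + d' = -0.3531 + 0.63 = 0.2769
hit rate = Φ(0.2769) = 0.6091

hit rate = 0.609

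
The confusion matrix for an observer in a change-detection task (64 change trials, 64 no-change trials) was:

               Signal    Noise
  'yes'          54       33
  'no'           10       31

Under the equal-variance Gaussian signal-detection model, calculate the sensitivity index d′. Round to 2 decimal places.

d′ = 0.97

H = 54/64 = 0.8438
FA = 33/64 = 0.5156
Φ⁻¹(H) = Φ⁻¹(0.8438) = 1.010
Φ⁻¹(FA) = Φ⁻¹(0.5156) = 0.039
d' = z(H) − z(FA) = 1.010 − 0.039 = 0.971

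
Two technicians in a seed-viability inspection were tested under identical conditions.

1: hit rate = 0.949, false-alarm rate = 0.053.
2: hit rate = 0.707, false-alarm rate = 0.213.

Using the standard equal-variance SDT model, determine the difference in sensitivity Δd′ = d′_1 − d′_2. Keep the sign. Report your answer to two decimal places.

1: z(0.949) = 1.635, z(0.053) = -1.616, d' = 3.251
2: z(0.707) = 0.545, z(0.213) = -0.796, d' = 1.341
Δd' = d'_1 − d'_2 = 3.251 − 1.341 = 1.910
1 has the higher sensitivity.

Δd′ = 1.91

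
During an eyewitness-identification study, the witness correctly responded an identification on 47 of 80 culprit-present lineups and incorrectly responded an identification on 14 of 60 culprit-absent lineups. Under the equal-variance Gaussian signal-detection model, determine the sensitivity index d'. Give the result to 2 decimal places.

d' = 0.95

H = 47/80 = 0.5875
FA = 14/60 = 0.2333
z(H) = z(0.5875) = 0.221
z(FA) = z(0.2333) = -0.728
d' = z(H) − z(FA) = 0.221 − (-0.728) = 0.949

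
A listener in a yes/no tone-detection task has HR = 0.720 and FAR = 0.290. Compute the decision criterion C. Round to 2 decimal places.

z(H) = z(0.720) = 0.5828
z(FA) = z(0.290) = -0.5534
c = −½·[z(H) + z(FA)] = −0.5 × (0.5828 + (-0.5534)) = -0.0147

C = -0.01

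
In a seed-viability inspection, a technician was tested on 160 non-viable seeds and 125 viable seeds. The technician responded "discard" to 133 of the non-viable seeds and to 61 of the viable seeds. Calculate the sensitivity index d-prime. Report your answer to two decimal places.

d-prime = 0.99

H = 133/160 = 0.8313
FA = 61/125 = 0.4880
Φ⁻¹(H) = 0.9593
Φ⁻¹(FA) = -0.0301
d' = z(H) − z(FA) = 0.9593 − (-0.0301) = 0.9894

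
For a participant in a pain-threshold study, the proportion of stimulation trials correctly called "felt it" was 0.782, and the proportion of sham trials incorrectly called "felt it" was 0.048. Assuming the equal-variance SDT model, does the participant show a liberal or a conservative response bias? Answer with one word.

conservative

z(H) = 0.779, z(FA) = -1.665
c = −½·(z(H) + z(FA)) = 0.443
c > 0 → conservative criterion (biased toward responding “no”).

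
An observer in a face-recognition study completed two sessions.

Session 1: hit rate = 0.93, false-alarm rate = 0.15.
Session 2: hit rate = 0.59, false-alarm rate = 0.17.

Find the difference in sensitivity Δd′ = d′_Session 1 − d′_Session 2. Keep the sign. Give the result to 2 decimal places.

Session 1: z(0.93) = 1.476, z(0.15) = -1.036, d' = 2.512
Session 2: z(0.59) = 0.228, z(0.17) = -0.954, d' = 1.182
Δd' = d'_Session 1 − d'_Session 2 = 2.512 − 1.182 = 1.330
Session 1 has the higher sensitivity.

Δd′ = 1.33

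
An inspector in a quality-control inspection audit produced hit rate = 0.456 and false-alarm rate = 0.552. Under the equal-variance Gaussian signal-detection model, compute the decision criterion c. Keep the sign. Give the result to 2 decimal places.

c = -0.01

z(H) = z(0.456) = -0.111
z(FA) = z(0.552) = 0.131
c = −½·[z(H) + z(FA)] = −0.5 × (-0.111 + 0.131) = -0.010
c < 0: the inspector has a liberal response bias.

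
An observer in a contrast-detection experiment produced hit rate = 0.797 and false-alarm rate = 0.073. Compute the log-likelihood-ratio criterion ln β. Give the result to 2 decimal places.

ln β = 0.71

z(H) = z(0.797) = 0.831
z(FA) = z(0.073) = -1.454
ln β = −½·[z(H)² − z(FA)²] = −0.5 × (0.691 − 2.114) = 0.7115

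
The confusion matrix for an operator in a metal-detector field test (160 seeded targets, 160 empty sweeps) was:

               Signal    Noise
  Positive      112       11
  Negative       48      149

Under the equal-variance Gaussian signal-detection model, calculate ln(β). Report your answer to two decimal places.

ln β = 0.97

H = 112/160 = 0.7000
FA = 11/160 = 0.0688
z(0.7000) = 0.524, z(0.0688) = -1.485
ln β = −½·[z(H)² − z(FA)²] = −0.5 × (0.275 − 2.205) = 0.965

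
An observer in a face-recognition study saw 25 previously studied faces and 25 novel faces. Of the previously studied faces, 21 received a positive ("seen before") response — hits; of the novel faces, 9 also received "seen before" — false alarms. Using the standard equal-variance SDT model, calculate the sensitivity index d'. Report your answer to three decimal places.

H = 21/25 = 0.8400
FA = 9/25 = 0.3600
Φ⁻¹(H) = 0.9945
Φ⁻¹(FA) = -0.3585
d' = z(H) − z(FA) = 0.9945 − (-0.3585) = 1.3530

d' = 1.353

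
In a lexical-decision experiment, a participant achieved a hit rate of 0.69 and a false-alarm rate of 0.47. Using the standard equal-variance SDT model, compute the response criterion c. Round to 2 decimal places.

z(H) = 0.496
z(FA) = -0.075
c = −½·[z(H) + z(FA)] = −0.5 × (0.496 + (-0.075)) = -0.2105
c < 0: the participant has a liberal response bias.

c = -0.21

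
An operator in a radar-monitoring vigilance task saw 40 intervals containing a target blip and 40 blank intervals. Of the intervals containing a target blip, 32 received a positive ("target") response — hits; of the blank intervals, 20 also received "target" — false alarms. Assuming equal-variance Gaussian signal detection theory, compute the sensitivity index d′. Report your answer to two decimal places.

d′ = 0.84

H = 32/40 = 0.8000
FA = 20/40 = 0.5000
z(H) = 0.842
z(FA) = 0.000
d' = z(H) − z(FA) = 0.842 − 0.000 = 0.842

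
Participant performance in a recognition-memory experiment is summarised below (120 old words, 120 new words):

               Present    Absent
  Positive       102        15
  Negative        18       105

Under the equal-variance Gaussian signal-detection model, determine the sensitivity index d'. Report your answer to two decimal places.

H = 102/120 = 0.8500
FA = 15/120 = 0.1250
z(H) = z(0.8500) = 1.036
z(FA) = z(0.1250) = -1.150
d' = z(H) − z(FA) = 1.036 − (-1.150) = 2.186

d' = 2.19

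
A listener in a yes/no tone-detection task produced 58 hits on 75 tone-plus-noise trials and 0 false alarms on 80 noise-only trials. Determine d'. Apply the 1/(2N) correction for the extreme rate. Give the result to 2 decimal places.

d' = 3.25

The false-alarm rate is 0/80 = 0, so apply the 1/(2N) correction: FA → 1/(2·80) = 0.00625.
z(H) = z(0.77333) = 0.750
z(FA) = z(0.00625) = -2.498
d' = 0.750 − (-2.498) = 3.248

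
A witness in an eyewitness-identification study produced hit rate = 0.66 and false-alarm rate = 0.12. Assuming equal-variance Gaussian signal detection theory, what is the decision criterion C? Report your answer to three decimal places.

z(H) = z(0.66) = 0.4125
z(FA) = z(0.12) = -1.1750
c = −½·[z(H) + z(FA)] = −0.5 × (0.4125 + (-1.1750)) = 0.38125

C = 0.381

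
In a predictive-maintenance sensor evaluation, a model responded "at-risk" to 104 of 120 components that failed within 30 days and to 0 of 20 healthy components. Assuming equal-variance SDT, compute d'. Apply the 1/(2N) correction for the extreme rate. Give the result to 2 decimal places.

The false-alarm rate is 0/20 = 0, so apply the 1/(2N) correction: FA → 1/(2·20) = 0.02500.
z(H) = z(0.86667) = 1.111
z(FA) = z(0.02500) = -1.960
d' = 1.111 − (-1.960) = 3.071

d' = 3.07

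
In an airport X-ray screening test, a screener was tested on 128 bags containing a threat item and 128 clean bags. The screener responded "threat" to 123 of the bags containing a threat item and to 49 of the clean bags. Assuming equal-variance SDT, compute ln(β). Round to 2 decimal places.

H = 123/128 = 0.9609
FA = 49/128 = 0.3828
z(H) = z(0.9609) = 1.761
z(FA) = z(0.3828) = -0.298
ln β = −½·[z(H)² − z(FA)²] = −0.5 × (3.101 − 0.089) = -1.506

ln β = -1.51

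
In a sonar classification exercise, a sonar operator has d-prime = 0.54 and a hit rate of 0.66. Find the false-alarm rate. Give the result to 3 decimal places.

false-alarm rate = 0.449

z(hit rate) = z(0.66) = 0.4125
z(FA) = z(H) − d' = 0.4125 − 0.54 = -0.1275
false-alarm rate = Φ(-0.1275) = 0.4493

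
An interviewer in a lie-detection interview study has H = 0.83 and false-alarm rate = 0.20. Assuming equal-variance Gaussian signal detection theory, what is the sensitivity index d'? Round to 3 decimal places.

d' = 1.796

z(0.83) = 0.9542, z(0.20) = -0.8416
d' = z(H) − z(FA) = 0.9542 − (-0.8416) = 1.7958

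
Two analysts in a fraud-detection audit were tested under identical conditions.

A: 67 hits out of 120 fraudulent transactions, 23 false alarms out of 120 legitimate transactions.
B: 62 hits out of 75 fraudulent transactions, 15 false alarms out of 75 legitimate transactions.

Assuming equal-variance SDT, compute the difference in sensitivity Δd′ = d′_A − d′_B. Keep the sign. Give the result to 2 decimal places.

A: z(0.5583) = 0.147, z(0.1917) = -0.872, d' = 1.019
B: z(0.8267) = 0.941, z(0.2000) = -0.842, d' = 1.783
Δd' = d'_A − d'_B = 1.019 − 1.783 = -0.764
B has the higher sensitivity.

Δd′ = -0.76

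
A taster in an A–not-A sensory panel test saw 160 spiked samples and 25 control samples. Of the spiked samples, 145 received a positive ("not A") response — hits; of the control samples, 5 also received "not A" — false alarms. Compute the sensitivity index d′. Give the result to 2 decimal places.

H = 145/160 = 0.9062
FA = 5/25 = 0.2000
Φ⁻¹(H) = 1.3177
Φ⁻¹(FA) = -0.8416
d' = z(H) − z(FA) = 1.3177 − (-0.8416) = 2.1593

d′ = 2.16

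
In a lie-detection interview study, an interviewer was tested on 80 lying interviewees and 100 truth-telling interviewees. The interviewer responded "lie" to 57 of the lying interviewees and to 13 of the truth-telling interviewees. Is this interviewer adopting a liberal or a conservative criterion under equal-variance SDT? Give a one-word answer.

z(H) = 0.561, z(FA) = -1.126
c = −½·(z(H) + z(FA)) = 0.2825
c > 0 → conservative criterion (biased toward responding “no”).

conservative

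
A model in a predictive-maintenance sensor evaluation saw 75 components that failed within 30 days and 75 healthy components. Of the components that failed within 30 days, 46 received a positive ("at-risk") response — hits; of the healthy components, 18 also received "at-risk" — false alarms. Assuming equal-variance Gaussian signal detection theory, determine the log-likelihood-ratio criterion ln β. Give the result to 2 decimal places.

H = 46/75 = 0.6133
FA = 18/75 = 0.2400
z(H) = 0.288
z(FA) = -0.706
ln β = −½·[z(H)² − z(FA)²] = −0.5 × (0.083 − 0.498) = 0.2075

ln β = 0.21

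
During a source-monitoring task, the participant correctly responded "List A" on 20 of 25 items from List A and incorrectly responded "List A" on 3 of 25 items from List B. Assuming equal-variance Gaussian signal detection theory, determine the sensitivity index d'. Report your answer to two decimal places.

H = 20/25 = 0.8000
FA = 3/25 = 0.1200
Φ⁻¹(H) = Φ⁻¹(0.8000) = 0.842
Φ⁻¹(FA) = Φ⁻¹(0.1200) = -1.175
d' = z(H) − z(FA) = 0.842 − (-1.175) = 2.017

d' = 2.02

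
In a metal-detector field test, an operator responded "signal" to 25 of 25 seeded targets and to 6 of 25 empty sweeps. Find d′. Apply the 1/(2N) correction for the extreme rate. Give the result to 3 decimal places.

d′ = 2.760

The hit rate is 25/25 = 1, so apply the 1/(2N) correction: H → 1 − 1/(2·25) = 0.98000.
z(H) = z(0.98000) = 2.0537
z(FA) = z(0.24000) = -0.7063
d' = 2.0537 − (-0.7063) = 2.7600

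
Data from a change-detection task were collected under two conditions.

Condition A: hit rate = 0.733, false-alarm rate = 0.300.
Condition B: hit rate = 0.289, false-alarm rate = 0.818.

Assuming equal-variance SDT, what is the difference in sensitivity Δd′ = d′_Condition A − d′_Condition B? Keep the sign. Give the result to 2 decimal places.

Δd′ = 2.61

Condition A: z(0.733) = 0.622, z(0.300) = -0.524, d' = 1.146
Condition B: z(0.289) = -0.556, z(0.818) = 0.908, d' = -1.464
Δd' = d'_Condition A − d'_Condition B = 1.146 − (-1.464) = 2.610
Condition A has the higher sensitivity.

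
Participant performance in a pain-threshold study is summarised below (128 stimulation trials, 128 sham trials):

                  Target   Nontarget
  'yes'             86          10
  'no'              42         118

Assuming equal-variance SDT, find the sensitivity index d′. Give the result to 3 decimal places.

d′ = 1.863

H = 86/128 = 0.6719
FA = 10/128 = 0.0781
z(H) = z(0.6719) = 0.4452
z(FA) = z(0.0781) = -1.4180
d' = z(H) − z(FA) = 0.4452 − (-1.4180) = 1.8632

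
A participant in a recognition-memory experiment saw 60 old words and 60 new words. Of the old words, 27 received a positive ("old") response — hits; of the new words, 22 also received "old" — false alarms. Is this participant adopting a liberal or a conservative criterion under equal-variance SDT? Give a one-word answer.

conservative

z(H) = -0.126, z(FA) = -0.341
c = −½·(z(H) + z(FA)) = 0.2335
c > 0 → conservative criterion (biased toward responding “no”).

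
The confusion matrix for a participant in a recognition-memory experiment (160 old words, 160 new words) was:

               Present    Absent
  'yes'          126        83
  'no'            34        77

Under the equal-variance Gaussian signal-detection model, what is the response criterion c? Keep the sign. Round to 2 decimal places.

H = 126/160 = 0.7875
FA = 83/160 = 0.5188
Φ⁻¹(0.7875) = 0.798, Φ⁻¹(0.5188) = 0.047
c = −½·[z(H) + z(FA)] = −0.5 × (0.798 + 0.047) = -0.4225
c < 0: the participant has a liberal response bias.

c = -0.42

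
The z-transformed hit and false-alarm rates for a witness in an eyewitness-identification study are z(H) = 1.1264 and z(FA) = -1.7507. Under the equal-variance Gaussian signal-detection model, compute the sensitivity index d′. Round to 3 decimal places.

d' = z(H) − z(FA) = 1.1264 − (-1.7507) = 2.8771

d′ = 2.877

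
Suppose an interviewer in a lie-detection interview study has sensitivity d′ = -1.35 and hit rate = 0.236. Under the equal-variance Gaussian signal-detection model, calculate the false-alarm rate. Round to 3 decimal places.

false-alarm rate = 0.736

z(hit rate) = z(0.236) = -0.7192
z(FA) = z(H) − d' = -0.7192 − (-1.35) = 0.6308
false-alarm rate = Φ(0.6308) = 0.7359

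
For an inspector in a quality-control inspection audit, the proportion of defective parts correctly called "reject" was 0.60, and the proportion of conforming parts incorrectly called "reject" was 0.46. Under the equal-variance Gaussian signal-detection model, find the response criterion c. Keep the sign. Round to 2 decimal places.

c = -0.08

z(H) = z(0.60) = 0.253
z(FA) = z(0.46) = -0.100
c = −½·[z(H) + z(FA)] = −0.5 × (0.253 + (-0.100)) = -0.0765
c < 0: the inspector has a liberal response bias.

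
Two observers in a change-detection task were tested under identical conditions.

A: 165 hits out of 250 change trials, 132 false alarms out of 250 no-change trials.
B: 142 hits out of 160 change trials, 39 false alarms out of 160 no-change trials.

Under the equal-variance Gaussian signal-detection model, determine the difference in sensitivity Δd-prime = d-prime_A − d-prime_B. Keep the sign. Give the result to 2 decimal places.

Δd-prime = -1.57

A: z(0.6600) = 0.412, z(0.5280) = 0.070, d' = 0.342
B: z(0.8875) = 1.213, z(0.2437) = -0.694, d' = 1.907
Δd' = d'_A − d'_B = 0.342 − 1.907 = -1.565
B has the higher sensitivity.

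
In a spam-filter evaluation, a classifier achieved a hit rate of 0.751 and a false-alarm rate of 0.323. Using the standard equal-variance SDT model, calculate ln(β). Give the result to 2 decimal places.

ln β = -0.12

Φ⁻¹(H) = Φ⁻¹(0.751) = 0.678
Φ⁻¹(FA) = Φ⁻¹(0.323) = -0.459
ln β = −½·[z(H)² − z(FA)²] = −0.5 × (0.460 − 0.211) = -0.1245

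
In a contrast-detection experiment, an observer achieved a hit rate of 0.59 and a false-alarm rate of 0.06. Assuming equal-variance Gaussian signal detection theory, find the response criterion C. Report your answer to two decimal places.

Φ⁻¹(H) = 0.228
Φ⁻¹(FA) = -1.555
c = −½·[z(H) + z(FA)] = −0.5 × (0.228 + (-1.555)) = 0.6635

C = 0.66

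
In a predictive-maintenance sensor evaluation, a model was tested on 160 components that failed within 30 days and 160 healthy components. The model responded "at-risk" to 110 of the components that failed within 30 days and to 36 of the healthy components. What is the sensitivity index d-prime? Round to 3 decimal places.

H = 110/160 = 0.6875
FA = 36/160 = 0.2250
z(H) = z(0.6875) = 0.4888
z(FA) = z(0.2250) = -0.7554
d' = z(H) − z(FA) = 0.4888 − (-0.7554) = 1.2442

d-prime = 1.244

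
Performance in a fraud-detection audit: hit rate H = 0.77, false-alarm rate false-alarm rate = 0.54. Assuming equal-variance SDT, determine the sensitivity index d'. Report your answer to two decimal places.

d' = 0.64

Φ⁻¹(H) = 0.739
Φ⁻¹(FA) = 0.100
d' = z(H) − z(FA) = 0.739 − 0.100 = 0.639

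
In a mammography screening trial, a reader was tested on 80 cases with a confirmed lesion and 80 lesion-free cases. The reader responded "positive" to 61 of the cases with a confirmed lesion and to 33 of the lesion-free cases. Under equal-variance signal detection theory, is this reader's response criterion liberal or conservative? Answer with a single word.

z(H) = 0.714, z(FA) = -0.221
c = −½·(z(H) + z(FA)) = -0.2465
c < 0 → liberal criterion (biased toward responding “yes”).

liberal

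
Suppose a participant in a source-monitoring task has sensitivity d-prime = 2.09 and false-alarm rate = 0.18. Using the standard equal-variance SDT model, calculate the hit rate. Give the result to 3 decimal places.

hit rate = 0.880

z(false-alarm rate) = z(0.18) = -0.9154
z(H) = z(FA) + d' = -0.9154 + 2.09 = 1.1746
hit rate = Φ(1.1746) = 0.8799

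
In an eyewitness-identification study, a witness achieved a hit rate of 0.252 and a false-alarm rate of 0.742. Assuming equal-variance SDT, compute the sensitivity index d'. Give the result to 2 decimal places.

d' = -1.32

z(H) = z(0.252) = -0.668
z(FA) = z(0.742) = 0.650
d' = z(H) − z(FA) = -0.668 − 0.650 = -1.318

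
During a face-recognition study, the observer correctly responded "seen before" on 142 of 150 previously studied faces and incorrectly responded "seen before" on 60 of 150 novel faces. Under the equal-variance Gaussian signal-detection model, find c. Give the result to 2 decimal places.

H = 142/150 = 0.9467
FA = 60/150 = 0.4000
z(0.9467) = 1.614, z(0.4000) = -0.253
c = −½·[z(H) + z(FA)] = −0.5 × (1.614 + (-0.253)) = -0.6805

c = -0.68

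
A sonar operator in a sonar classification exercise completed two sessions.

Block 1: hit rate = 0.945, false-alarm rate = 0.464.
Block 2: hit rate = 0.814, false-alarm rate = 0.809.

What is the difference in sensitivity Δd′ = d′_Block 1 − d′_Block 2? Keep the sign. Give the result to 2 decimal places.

Block 1: z(0.945) = 1.598, z(0.464) = -0.090, d' = 1.688
Block 2: z(0.814) = 0.893, z(0.809) = 0.874, d' = 0.019
Δd' = d'_Block 1 − d'_Block 2 = 1.688 − 0.019 = 1.669
Block 1 has the higher sensitivity.

Δd′ = 1.67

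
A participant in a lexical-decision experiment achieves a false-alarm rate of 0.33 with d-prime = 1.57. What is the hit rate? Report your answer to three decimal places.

hit rate = 0.871

z(false-alarm rate) = z(0.33) = -0.4399
z(H) = z(FA) + d' = -0.4399 + 1.57 = 1.1301
hit rate = Φ(1.1301) = 0.8708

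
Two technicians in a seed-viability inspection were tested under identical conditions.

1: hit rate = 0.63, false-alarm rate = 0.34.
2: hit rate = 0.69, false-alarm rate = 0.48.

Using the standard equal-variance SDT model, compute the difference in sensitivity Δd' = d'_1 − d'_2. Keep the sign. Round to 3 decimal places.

1: z(0.63) = 0.3319, z(0.34) = -0.4125, d' = 0.7444
2: z(0.69) = 0.4959, z(0.48) = -0.0502, d' = 0.5461
Δd' = d'_1 − d'_2 = 0.7444 − 0.5461 = 0.1983
1 has the higher sensitivity.

Δd' = 0.198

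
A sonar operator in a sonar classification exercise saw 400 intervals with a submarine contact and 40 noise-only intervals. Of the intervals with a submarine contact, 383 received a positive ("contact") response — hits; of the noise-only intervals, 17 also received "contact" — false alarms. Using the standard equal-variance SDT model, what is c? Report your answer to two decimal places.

c = -0.77

H = 383/400 = 0.9575
FA = 17/40 = 0.4250
Φ⁻¹(0.9575) = 1.7224, Φ⁻¹(0.4250) = -0.1891
c = −½·[z(H) + z(FA)] = −0.5 × (1.7224 + (-0.1891)) = -0.76665
c < 0: the sonar operator has a liberal response bias.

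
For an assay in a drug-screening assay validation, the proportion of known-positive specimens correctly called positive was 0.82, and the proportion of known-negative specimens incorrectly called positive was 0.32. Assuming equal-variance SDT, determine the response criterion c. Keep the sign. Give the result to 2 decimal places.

z(H) = z(0.82) = 0.915
z(FA) = z(0.32) = -0.468
c = −½·[z(H) + z(FA)] = −0.5 × (0.915 + (-0.468)) = -0.2235
c < 0: the assay has a liberal response bias.

c = -0.22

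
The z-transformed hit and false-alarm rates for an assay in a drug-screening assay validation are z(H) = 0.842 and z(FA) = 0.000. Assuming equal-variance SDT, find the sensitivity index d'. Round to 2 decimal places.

d' = 0.84

d' = z(H) − z(FA) = 0.842 − 0.000 = 0.842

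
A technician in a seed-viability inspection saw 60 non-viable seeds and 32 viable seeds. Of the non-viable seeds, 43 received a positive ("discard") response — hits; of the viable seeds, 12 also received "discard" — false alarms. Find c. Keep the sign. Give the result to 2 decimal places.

H = 43/60 = 0.7167
FA = 12/32 = 0.3750
Φ⁻¹(H) = Φ⁻¹(0.7167) = 0.573
Φ⁻¹(FA) = Φ⁻¹(0.3750) = -0.319
c = −½·[z(H) + z(FA)] = −0.5 × (0.573 + (-0.319)) = -0.127

c = -0.13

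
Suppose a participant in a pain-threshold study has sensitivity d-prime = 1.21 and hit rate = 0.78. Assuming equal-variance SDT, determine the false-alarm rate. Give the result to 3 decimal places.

false-alarm rate = 0.331

z(hit rate) = z(0.78) = 0.7722
z(FA) = z(H) − d' = 0.7722 − 1.21 = -0.4378
false-alarm rate = Φ(-0.4378) = 0.3308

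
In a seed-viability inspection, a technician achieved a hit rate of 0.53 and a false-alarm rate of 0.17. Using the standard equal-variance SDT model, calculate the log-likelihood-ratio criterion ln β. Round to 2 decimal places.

Φ⁻¹(0.53) = 0.075, Φ⁻¹(0.17) = -0.954
ln β = −½·[z(H)² − z(FA)²] = −0.5 × (0.006 − 0.910) = 0.452

ln β = 0.45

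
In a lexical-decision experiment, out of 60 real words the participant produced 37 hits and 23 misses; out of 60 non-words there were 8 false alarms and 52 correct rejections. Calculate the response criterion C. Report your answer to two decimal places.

C = 0.41

H = 37/60 = 0.6167
FA = 8/60 = 0.1333
z(H) = 0.297
z(FA) = -1.111
c = −½·[z(H) + z(FA)] = −0.5 × (0.297 + (-1.111)) = 0.407
c > 0: the participant has a conservative response bias.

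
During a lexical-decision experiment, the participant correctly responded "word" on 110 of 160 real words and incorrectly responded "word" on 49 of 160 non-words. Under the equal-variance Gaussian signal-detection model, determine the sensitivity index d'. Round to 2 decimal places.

H = 110/160 = 0.6875
FA = 49/160 = 0.3063
z(H) = 0.489
z(FA) = -0.506
d' = z(H) − z(FA) = 0.489 − (-0.506) = 0.995

d' = 1.00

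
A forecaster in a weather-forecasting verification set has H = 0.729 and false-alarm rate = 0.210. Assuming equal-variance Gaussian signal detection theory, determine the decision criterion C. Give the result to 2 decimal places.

C = 0.10

Φ⁻¹(0.729) = 0.610, Φ⁻¹(0.210) = -0.806
c = −½·[z(H) + z(FA)] = −0.5 × (0.610 + (-0.806)) = 0.098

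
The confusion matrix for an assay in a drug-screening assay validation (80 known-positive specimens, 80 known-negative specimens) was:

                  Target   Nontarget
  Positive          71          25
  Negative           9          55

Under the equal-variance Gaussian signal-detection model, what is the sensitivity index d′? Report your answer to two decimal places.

d′ = 1.70

H = 71/80 = 0.8875
FA = 25/80 = 0.3125
z(H) = 1.213
z(FA) = -0.489
d' = z(H) − z(FA) = 1.213 − (-0.489) = 1.702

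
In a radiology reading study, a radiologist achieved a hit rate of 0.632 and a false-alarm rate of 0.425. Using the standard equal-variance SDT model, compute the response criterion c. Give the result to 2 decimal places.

Φ⁻¹(H) = 0.337
Φ⁻¹(FA) = -0.189
c = −½·[z(H) + z(FA)] = −0.5 × (0.337 + (-0.189)) = -0.074

c = -0.07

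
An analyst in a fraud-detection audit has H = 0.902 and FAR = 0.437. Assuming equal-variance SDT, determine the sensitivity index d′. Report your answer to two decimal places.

d′ = 1.45

z(H) = z(0.902) = 1.293
z(FA) = z(0.437) = -0.159
d' = z(H) − z(FA) = 1.293 − (-0.159) = 1.452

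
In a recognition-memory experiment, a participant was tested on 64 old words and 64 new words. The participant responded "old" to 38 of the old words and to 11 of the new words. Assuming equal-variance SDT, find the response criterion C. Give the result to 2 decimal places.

C = 0.35

H = 38/64 = 0.5938
FA = 11/64 = 0.1719
z(0.5938) = 0.2373, z(0.1719) = -0.9467
c = −½·[z(H) + z(FA)] = −0.5 × (0.2373 + (-0.9467)) = 0.3547
c > 0: the participant has a conservative response bias.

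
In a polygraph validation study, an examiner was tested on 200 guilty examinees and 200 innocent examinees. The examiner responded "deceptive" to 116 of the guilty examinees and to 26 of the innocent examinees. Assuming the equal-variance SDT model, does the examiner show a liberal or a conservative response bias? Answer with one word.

z(H) = 0.202, z(FA) = -1.126
c = −½·(z(H) + z(FA)) = 0.462
c > 0 → conservative criterion (biased toward responding “no”).

conservative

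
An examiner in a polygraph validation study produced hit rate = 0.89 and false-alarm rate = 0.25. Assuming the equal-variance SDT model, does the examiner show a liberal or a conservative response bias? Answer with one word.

z(H) = 1.227, z(FA) = -0.674
c = −½·(z(H) + z(FA)) = -0.2765
c < 0 → liberal criterion (biased toward responding “yes”).

liberal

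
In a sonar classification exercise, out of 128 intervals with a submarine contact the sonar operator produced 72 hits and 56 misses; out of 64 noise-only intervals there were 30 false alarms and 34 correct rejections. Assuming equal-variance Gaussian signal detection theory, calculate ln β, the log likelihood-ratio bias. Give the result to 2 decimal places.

ln β = -0.01

H = 72/128 = 0.5625
FA = 30/64 = 0.4688
z(H) = z(0.5625) = 0.157
z(FA) = z(0.4688) = -0.078
ln β = −½·[z(H)² − z(FA)²] = −0.5 × (0.025 − 0.006) = -0.0095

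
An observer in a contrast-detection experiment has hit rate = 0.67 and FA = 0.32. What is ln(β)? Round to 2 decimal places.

z(H) = z(0.67) = 0.440
z(FA) = z(0.32) = -0.468
ln β = −½·[z(H)² − z(FA)²] = −0.5 × (0.194 − 0.219) = 0.0125

ln β = 0.01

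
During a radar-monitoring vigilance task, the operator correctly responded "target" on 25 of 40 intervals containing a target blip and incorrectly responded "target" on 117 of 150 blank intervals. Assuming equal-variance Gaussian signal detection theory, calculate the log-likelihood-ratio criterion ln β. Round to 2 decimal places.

H = 25/40 = 0.6250
FA = 117/150 = 0.7800
z(H) = 0.319
z(FA) = 0.772
ln β = −½·[z(H)² − z(FA)²] = −0.5 × (0.102 − 0.596) = 0.247

ln β = 0.25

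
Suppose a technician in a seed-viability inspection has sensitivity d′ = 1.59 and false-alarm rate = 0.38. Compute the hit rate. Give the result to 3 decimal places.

z(false-alarm rate) = z(0.38) = -0.3055
z(H) = z(FA) + d' = -0.3055 + 1.59 = 1.2845
hit rate = Φ(1.2845) = 0.9005

hit rate = 0.901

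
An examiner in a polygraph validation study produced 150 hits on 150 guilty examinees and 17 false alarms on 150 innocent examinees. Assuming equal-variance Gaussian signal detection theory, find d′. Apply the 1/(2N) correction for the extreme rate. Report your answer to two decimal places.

The hit rate is 150/150 = 1, so apply the 1/(2N) correction: H → 1 − 1/(2·150) = 0.99667.
z(H) = z(0.99667) = 2.713
z(FA) = z(0.11333) = -1.209
d' = 2.713 − (-1.209) = 3.922

d′ = 3.92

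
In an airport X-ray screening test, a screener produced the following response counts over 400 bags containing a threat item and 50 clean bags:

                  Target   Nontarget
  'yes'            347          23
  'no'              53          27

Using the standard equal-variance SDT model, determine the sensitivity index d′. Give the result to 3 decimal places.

H = 347/400 = 0.8675
FA = 23/50 = 0.4600
z(H) = z(0.8675) = 1.1147
z(FA) = z(0.4600) = -0.1004
d' = z(H) − z(FA) = 1.1147 − (-0.1004) = 1.2151

d′ = 1.215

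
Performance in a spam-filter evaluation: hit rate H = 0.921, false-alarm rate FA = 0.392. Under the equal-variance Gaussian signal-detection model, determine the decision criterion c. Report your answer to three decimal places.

Φ⁻¹(0.921) = 1.4118, Φ⁻¹(0.392) = -0.2741
c = −½·[z(H) + z(FA)] = −0.5 × (1.4118 + (-0.2741)) = -0.56885
c < 0: the classifier has a liberal response bias.

c = -0.569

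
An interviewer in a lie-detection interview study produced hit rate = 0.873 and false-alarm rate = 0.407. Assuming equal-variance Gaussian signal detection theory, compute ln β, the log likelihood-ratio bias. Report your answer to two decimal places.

z(H) = 1.141
z(FA) = -0.235
ln β = −½·[z(H)² − z(FA)²] = −0.5 × (1.302 − 0.055) = -0.6235

ln β = -0.62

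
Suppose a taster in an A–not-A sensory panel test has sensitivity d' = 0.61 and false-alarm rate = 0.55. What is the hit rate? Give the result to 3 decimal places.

hit rate = 0.769

z(false-alarm rate) = z(0.55) = 0.1257
z(H) = z(FA) + d' = 0.1257 + 0.61 = 0.7357
hit rate = Φ(0.7357) = 0.7690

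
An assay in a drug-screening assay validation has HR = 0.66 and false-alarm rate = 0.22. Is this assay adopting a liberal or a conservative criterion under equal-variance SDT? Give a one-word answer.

z(H) = 0.412, z(FA) = -0.772
c = −½·(z(H) + z(FA)) = 0.180
c > 0 → conservative criterion (biased toward responding “no”).

conservative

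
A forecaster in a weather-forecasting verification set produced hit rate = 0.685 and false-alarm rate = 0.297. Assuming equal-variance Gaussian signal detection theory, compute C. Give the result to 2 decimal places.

z(H) = z(0.685) = 0.482
z(FA) = z(0.297) = -0.533
c = −½·[z(H) + z(FA)] = −0.5 × (0.482 + (-0.533)) = 0.0255
c > 0: the forecaster has a conservative response bias.

C = 0.03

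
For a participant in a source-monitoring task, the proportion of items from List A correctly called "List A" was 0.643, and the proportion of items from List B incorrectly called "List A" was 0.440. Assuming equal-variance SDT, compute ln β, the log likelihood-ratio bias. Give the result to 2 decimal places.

Φ⁻¹(0.643) = 0.366, Φ⁻¹(0.440) = -0.151
ln β = −½·[z(H)² − z(FA)²] = −0.5 × (0.134 − 0.023) = -0.0555

ln β = -0.06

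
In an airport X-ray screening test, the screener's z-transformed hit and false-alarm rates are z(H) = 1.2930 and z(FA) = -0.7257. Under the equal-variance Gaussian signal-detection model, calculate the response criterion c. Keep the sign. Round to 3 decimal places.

c = -0.284

c = −½·[z(H) + z(FA)] = −½·(1.2930 + (-0.7257)) = -0.28365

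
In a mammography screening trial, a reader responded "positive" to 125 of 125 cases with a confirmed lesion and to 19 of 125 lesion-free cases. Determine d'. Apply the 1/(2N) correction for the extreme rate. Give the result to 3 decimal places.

The hit rate is 125/125 = 1, so apply the 1/(2N) correction: H → 1 − 1/(2·125) = 0.99600.
z(H) = z(0.99600) = 2.6521
z(FA) = z(0.15200) = -1.0279
d' = 2.6521 − (-1.0279) = 3.6800

d' = 3.680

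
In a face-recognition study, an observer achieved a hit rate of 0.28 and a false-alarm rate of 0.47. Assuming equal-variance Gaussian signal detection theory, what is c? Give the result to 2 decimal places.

c = 0.33

z(0.28) = -0.583, z(0.47) = -0.075
c = −½·[z(H) + z(FA)] = −0.5 × (-0.583 + (-0.075)) = 0.329
c > 0: the observer has a conservative response bias.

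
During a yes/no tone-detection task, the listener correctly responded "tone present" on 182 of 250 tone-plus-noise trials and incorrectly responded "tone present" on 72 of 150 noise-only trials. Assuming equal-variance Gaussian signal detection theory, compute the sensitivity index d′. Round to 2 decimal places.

d′ = 0.66

H = 182/250 = 0.7280
FA = 72/150 = 0.4800
z(0.7280) = 0.6068, z(0.4800) = -0.0502
d' = z(H) − z(FA) = 0.6068 − (-0.0502) = 0.6570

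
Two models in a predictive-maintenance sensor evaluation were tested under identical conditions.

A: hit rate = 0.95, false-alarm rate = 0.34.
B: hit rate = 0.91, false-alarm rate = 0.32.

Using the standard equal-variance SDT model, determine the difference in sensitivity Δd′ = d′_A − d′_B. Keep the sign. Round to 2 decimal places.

Δd′ = 0.25

A: z(0.95) = 1.645, z(0.34) = -0.412, d' = 2.057
B: z(0.91) = 1.341, z(0.32) = -0.468, d' = 1.809
Δd' = d'_A − d'_B = 2.057 − 1.809 = 0.248
A has the higher sensitivity.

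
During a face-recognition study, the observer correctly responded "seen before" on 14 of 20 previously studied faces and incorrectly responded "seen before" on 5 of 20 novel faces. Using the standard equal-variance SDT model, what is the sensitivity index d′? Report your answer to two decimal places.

d′ = 1.20

H = 14/20 = 0.7000
FA = 5/20 = 0.2500
Φ⁻¹(H) = Φ⁻¹(0.7000) = 0.524
Φ⁻¹(FA) = Φ⁻¹(0.2500) = -0.674
d' = z(H) − z(FA) = 0.524 − (-0.674) = 1.198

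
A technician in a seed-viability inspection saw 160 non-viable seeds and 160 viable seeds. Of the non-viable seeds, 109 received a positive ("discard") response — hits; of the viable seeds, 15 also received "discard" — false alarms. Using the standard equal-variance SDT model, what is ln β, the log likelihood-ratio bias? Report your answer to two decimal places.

ln β = 0.76

H = 109/160 = 0.6813
FA = 15/160 = 0.0938
z(H) = 0.471
z(FA) = -1.318
ln β = −½·[z(H)² − z(FA)²] = −0.5 × (0.222 − 1.737) = 0.7575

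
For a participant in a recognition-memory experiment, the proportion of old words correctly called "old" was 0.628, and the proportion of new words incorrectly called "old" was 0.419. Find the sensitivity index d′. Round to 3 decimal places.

z(H) = z(0.628) = 0.3266
z(FA) = z(0.419) = -0.2045
d' = z(H) − z(FA) = 0.3266 − (-0.2045) = 0.5311

d′ = 0.531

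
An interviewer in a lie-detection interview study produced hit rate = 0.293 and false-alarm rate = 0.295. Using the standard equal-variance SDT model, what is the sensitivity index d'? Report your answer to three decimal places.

d' = -0.006

Φ⁻¹(H) = Φ⁻¹(0.293) = -0.5446
Φ⁻¹(FA) = Φ⁻¹(0.295) = -0.5388
d' = z(H) − z(FA) = -0.5446 − (-0.5388) = -0.0058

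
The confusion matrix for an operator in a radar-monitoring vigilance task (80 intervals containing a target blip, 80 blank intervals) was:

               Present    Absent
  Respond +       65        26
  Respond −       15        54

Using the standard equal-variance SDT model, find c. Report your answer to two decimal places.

c = -0.22

H = 65/80 = 0.8125
FA = 26/80 = 0.3250
z(H) = 0.8871
z(FA) = -0.4538
c = −½·[z(H) + z(FA)] = −0.5 × (0.8871 + (-0.4538)) = -0.21665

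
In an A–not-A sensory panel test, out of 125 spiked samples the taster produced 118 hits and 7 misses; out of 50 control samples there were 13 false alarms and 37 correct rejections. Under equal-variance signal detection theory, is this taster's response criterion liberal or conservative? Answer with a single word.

liberal

z(H) = 1.589, z(FA) = -0.643
c = −½·(z(H) + z(FA)) = -0.473
c < 0 → liberal criterion (biased toward responding “yes”).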